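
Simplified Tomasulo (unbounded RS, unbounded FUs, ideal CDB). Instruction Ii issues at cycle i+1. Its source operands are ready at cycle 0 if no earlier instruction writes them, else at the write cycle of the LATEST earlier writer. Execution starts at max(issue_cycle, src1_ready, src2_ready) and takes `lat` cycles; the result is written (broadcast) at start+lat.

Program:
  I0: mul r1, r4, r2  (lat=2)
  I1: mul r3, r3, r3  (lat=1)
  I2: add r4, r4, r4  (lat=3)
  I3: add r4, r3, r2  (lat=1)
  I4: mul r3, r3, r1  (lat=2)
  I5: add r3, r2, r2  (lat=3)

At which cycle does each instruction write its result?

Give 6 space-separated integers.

I0 mul r1: issue@1 deps=(None,None) exec_start@1 write@3
I1 mul r3: issue@2 deps=(None,None) exec_start@2 write@3
I2 add r4: issue@3 deps=(None,None) exec_start@3 write@6
I3 add r4: issue@4 deps=(1,None) exec_start@4 write@5
I4 mul r3: issue@5 deps=(1,0) exec_start@5 write@7
I5 add r3: issue@6 deps=(None,None) exec_start@6 write@9

Answer: 3 3 6 5 7 9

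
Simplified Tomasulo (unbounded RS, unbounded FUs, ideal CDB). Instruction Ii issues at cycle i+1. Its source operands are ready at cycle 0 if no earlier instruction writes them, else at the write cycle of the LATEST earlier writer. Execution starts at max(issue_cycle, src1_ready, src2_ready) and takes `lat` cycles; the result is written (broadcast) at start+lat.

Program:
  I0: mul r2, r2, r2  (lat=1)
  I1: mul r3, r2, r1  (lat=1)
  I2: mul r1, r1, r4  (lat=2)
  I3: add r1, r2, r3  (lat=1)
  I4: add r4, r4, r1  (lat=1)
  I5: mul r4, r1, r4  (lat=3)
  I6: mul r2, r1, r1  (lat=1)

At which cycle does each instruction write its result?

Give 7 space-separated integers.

I0 mul r2: issue@1 deps=(None,None) exec_start@1 write@2
I1 mul r3: issue@2 deps=(0,None) exec_start@2 write@3
I2 mul r1: issue@3 deps=(None,None) exec_start@3 write@5
I3 add r1: issue@4 deps=(0,1) exec_start@4 write@5
I4 add r4: issue@5 deps=(None,3) exec_start@5 write@6
I5 mul r4: issue@6 deps=(3,4) exec_start@6 write@9
I6 mul r2: issue@7 deps=(3,3) exec_start@7 write@8

Answer: 2 3 5 5 6 9 8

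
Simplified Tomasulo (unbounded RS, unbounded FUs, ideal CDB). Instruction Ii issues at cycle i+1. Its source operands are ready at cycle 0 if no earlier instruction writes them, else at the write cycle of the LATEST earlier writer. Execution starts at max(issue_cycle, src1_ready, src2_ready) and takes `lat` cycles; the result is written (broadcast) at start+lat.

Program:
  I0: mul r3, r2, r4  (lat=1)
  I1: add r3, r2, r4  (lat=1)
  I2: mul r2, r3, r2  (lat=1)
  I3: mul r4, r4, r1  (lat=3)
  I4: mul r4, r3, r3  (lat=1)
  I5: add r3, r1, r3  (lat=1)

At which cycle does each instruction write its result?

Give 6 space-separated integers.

Answer: 2 3 4 7 6 7

Derivation:
I0 mul r3: issue@1 deps=(None,None) exec_start@1 write@2
I1 add r3: issue@2 deps=(None,None) exec_start@2 write@3
I2 mul r2: issue@3 deps=(1,None) exec_start@3 write@4
I3 mul r4: issue@4 deps=(None,None) exec_start@4 write@7
I4 mul r4: issue@5 deps=(1,1) exec_start@5 write@6
I5 add r3: issue@6 deps=(None,1) exec_start@6 write@7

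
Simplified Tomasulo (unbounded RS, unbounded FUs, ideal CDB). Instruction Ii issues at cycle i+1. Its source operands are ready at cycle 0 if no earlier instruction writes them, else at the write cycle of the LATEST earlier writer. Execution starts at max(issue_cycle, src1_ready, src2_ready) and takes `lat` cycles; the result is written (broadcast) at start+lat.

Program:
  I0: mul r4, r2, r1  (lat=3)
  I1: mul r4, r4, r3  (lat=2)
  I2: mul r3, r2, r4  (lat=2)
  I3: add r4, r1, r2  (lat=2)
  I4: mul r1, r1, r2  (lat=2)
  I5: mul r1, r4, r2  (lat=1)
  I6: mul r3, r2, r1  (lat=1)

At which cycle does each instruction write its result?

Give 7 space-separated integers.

Answer: 4 6 8 6 7 7 8

Derivation:
I0 mul r4: issue@1 deps=(None,None) exec_start@1 write@4
I1 mul r4: issue@2 deps=(0,None) exec_start@4 write@6
I2 mul r3: issue@3 deps=(None,1) exec_start@6 write@8
I3 add r4: issue@4 deps=(None,None) exec_start@4 write@6
I4 mul r1: issue@5 deps=(None,None) exec_start@5 write@7
I5 mul r1: issue@6 deps=(3,None) exec_start@6 write@7
I6 mul r3: issue@7 deps=(None,5) exec_start@7 write@8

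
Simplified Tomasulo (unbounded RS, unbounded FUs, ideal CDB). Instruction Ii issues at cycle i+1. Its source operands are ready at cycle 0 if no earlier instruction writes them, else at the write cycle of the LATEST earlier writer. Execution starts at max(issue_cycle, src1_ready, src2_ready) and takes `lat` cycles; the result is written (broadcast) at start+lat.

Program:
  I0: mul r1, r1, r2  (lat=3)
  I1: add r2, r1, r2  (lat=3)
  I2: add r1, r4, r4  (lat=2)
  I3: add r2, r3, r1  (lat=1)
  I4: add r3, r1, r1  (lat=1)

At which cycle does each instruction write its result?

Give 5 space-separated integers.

Answer: 4 7 5 6 6

Derivation:
I0 mul r1: issue@1 deps=(None,None) exec_start@1 write@4
I1 add r2: issue@2 deps=(0,None) exec_start@4 write@7
I2 add r1: issue@3 deps=(None,None) exec_start@3 write@5
I3 add r2: issue@4 deps=(None,2) exec_start@5 write@6
I4 add r3: issue@5 deps=(2,2) exec_start@5 write@6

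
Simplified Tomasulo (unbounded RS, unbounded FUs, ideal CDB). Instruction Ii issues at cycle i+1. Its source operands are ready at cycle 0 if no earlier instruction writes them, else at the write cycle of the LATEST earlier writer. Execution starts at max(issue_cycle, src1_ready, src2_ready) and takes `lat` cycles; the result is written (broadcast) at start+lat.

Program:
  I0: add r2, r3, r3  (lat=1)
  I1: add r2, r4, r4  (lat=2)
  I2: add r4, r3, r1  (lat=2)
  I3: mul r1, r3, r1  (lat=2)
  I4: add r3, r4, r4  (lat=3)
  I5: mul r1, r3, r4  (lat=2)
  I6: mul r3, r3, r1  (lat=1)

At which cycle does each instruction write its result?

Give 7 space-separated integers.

Answer: 2 4 5 6 8 10 11

Derivation:
I0 add r2: issue@1 deps=(None,None) exec_start@1 write@2
I1 add r2: issue@2 deps=(None,None) exec_start@2 write@4
I2 add r4: issue@3 deps=(None,None) exec_start@3 write@5
I3 mul r1: issue@4 deps=(None,None) exec_start@4 write@6
I4 add r3: issue@5 deps=(2,2) exec_start@5 write@8
I5 mul r1: issue@6 deps=(4,2) exec_start@8 write@10
I6 mul r3: issue@7 deps=(4,5) exec_start@10 write@11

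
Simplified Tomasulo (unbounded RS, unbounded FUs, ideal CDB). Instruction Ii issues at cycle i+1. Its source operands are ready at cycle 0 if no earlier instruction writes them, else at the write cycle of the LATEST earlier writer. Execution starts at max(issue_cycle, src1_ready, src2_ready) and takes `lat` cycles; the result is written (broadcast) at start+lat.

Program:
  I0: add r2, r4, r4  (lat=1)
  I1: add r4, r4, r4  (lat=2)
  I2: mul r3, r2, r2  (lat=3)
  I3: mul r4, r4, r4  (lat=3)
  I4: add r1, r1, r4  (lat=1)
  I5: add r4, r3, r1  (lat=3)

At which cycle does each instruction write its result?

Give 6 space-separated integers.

Answer: 2 4 6 7 8 11

Derivation:
I0 add r2: issue@1 deps=(None,None) exec_start@1 write@2
I1 add r4: issue@2 deps=(None,None) exec_start@2 write@4
I2 mul r3: issue@3 deps=(0,0) exec_start@3 write@6
I3 mul r4: issue@4 deps=(1,1) exec_start@4 write@7
I4 add r1: issue@5 deps=(None,3) exec_start@7 write@8
I5 add r4: issue@6 deps=(2,4) exec_start@8 write@11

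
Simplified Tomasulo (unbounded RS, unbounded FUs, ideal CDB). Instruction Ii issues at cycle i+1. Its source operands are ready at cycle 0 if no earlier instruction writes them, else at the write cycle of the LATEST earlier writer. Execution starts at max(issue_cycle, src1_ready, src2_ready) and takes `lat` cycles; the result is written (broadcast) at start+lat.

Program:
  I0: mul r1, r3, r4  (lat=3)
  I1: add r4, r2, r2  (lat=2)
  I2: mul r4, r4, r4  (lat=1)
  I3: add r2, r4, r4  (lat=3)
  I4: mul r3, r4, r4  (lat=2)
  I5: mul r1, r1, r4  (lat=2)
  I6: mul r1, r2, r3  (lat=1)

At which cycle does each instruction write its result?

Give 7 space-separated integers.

Answer: 4 4 5 8 7 8 9

Derivation:
I0 mul r1: issue@1 deps=(None,None) exec_start@1 write@4
I1 add r4: issue@2 deps=(None,None) exec_start@2 write@4
I2 mul r4: issue@3 deps=(1,1) exec_start@4 write@5
I3 add r2: issue@4 deps=(2,2) exec_start@5 write@8
I4 mul r3: issue@5 deps=(2,2) exec_start@5 write@7
I5 mul r1: issue@6 deps=(0,2) exec_start@6 write@8
I6 mul r1: issue@7 deps=(3,4) exec_start@8 write@9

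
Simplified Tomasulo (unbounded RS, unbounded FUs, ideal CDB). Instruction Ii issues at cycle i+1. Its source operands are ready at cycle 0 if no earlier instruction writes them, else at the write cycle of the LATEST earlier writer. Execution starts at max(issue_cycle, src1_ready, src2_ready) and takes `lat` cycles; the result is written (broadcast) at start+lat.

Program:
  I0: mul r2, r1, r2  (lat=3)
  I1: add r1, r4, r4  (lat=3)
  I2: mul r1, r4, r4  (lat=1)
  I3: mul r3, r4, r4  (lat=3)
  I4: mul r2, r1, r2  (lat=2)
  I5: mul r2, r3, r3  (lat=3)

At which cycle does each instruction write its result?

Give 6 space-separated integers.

Answer: 4 5 4 7 7 10

Derivation:
I0 mul r2: issue@1 deps=(None,None) exec_start@1 write@4
I1 add r1: issue@2 deps=(None,None) exec_start@2 write@5
I2 mul r1: issue@3 deps=(None,None) exec_start@3 write@4
I3 mul r3: issue@4 deps=(None,None) exec_start@4 write@7
I4 mul r2: issue@5 deps=(2,0) exec_start@5 write@7
I5 mul r2: issue@6 deps=(3,3) exec_start@7 write@10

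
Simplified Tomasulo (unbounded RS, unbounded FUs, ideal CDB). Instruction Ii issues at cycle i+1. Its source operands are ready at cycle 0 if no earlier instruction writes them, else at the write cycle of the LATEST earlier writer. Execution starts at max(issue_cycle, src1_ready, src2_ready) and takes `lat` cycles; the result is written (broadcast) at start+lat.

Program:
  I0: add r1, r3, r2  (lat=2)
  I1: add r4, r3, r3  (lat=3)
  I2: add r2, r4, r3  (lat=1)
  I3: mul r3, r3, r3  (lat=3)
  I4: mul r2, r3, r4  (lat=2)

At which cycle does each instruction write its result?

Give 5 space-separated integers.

I0 add r1: issue@1 deps=(None,None) exec_start@1 write@3
I1 add r4: issue@2 deps=(None,None) exec_start@2 write@5
I2 add r2: issue@3 deps=(1,None) exec_start@5 write@6
I3 mul r3: issue@4 deps=(None,None) exec_start@4 write@7
I4 mul r2: issue@5 deps=(3,1) exec_start@7 write@9

Answer: 3 5 6 7 9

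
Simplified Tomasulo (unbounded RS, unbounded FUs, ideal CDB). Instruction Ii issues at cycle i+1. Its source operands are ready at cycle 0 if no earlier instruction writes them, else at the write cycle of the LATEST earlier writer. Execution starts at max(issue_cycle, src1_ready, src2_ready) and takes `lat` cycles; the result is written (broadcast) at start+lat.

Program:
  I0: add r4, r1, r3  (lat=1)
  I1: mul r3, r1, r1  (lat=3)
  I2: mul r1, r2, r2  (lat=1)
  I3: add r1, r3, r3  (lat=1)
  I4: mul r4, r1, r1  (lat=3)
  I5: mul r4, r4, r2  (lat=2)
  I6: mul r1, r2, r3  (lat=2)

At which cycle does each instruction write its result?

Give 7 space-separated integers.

Answer: 2 5 4 6 9 11 9

Derivation:
I0 add r4: issue@1 deps=(None,None) exec_start@1 write@2
I1 mul r3: issue@2 deps=(None,None) exec_start@2 write@5
I2 mul r1: issue@3 deps=(None,None) exec_start@3 write@4
I3 add r1: issue@4 deps=(1,1) exec_start@5 write@6
I4 mul r4: issue@5 deps=(3,3) exec_start@6 write@9
I5 mul r4: issue@6 deps=(4,None) exec_start@9 write@11
I6 mul r1: issue@7 deps=(None,1) exec_start@7 write@9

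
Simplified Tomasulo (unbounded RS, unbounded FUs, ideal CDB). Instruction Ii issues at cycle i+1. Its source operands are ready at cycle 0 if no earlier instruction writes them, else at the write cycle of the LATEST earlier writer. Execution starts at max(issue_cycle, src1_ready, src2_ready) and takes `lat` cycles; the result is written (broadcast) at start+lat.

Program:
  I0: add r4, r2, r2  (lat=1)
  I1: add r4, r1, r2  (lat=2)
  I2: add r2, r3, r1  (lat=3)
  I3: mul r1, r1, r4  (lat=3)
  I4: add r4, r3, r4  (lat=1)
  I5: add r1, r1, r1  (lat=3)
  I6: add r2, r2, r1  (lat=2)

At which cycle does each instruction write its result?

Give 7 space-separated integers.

Answer: 2 4 6 7 6 10 12

Derivation:
I0 add r4: issue@1 deps=(None,None) exec_start@1 write@2
I1 add r4: issue@2 deps=(None,None) exec_start@2 write@4
I2 add r2: issue@3 deps=(None,None) exec_start@3 write@6
I3 mul r1: issue@4 deps=(None,1) exec_start@4 write@7
I4 add r4: issue@5 deps=(None,1) exec_start@5 write@6
I5 add r1: issue@6 deps=(3,3) exec_start@7 write@10
I6 add r2: issue@7 deps=(2,5) exec_start@10 write@12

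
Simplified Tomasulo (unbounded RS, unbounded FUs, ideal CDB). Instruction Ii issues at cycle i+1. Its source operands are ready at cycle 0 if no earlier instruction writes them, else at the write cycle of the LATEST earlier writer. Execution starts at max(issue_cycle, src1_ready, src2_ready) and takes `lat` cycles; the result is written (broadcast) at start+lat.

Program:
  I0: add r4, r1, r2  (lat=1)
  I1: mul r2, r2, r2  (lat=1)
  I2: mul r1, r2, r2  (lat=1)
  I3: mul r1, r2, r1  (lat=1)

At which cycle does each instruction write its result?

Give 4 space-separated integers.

I0 add r4: issue@1 deps=(None,None) exec_start@1 write@2
I1 mul r2: issue@2 deps=(None,None) exec_start@2 write@3
I2 mul r1: issue@3 deps=(1,1) exec_start@3 write@4
I3 mul r1: issue@4 deps=(1,2) exec_start@4 write@5

Answer: 2 3 4 5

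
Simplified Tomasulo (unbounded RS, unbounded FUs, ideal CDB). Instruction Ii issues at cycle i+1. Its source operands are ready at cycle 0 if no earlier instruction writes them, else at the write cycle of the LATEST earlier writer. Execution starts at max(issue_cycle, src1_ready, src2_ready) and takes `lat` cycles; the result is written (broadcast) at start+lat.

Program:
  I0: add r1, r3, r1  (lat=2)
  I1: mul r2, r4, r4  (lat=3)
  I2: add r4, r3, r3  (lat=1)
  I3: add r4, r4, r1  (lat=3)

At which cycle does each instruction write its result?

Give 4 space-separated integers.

Answer: 3 5 4 7

Derivation:
I0 add r1: issue@1 deps=(None,None) exec_start@1 write@3
I1 mul r2: issue@2 deps=(None,None) exec_start@2 write@5
I2 add r4: issue@3 deps=(None,None) exec_start@3 write@4
I3 add r4: issue@4 deps=(2,0) exec_start@4 write@7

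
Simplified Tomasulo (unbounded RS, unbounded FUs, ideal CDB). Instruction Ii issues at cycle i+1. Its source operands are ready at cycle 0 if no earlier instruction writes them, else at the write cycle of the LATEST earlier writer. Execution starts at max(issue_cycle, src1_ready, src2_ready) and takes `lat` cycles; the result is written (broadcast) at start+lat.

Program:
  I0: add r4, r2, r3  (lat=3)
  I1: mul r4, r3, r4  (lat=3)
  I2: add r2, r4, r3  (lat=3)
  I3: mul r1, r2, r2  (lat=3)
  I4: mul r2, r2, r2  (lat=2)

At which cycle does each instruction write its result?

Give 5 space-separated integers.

I0 add r4: issue@1 deps=(None,None) exec_start@1 write@4
I1 mul r4: issue@2 deps=(None,0) exec_start@4 write@7
I2 add r2: issue@3 deps=(1,None) exec_start@7 write@10
I3 mul r1: issue@4 deps=(2,2) exec_start@10 write@13
I4 mul r2: issue@5 deps=(2,2) exec_start@10 write@12

Answer: 4 7 10 13 12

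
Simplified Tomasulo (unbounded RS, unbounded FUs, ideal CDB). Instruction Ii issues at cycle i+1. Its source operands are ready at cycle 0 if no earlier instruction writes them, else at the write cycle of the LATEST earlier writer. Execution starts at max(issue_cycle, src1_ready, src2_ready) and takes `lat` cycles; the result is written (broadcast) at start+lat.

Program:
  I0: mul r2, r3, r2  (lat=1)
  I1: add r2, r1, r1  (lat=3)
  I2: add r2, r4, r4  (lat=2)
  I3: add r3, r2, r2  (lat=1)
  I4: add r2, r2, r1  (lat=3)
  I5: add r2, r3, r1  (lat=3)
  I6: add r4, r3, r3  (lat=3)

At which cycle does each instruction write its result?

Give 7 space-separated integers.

Answer: 2 5 5 6 8 9 10

Derivation:
I0 mul r2: issue@1 deps=(None,None) exec_start@1 write@2
I1 add r2: issue@2 deps=(None,None) exec_start@2 write@5
I2 add r2: issue@3 deps=(None,None) exec_start@3 write@5
I3 add r3: issue@4 deps=(2,2) exec_start@5 write@6
I4 add r2: issue@5 deps=(2,None) exec_start@5 write@8
I5 add r2: issue@6 deps=(3,None) exec_start@6 write@9
I6 add r4: issue@7 deps=(3,3) exec_start@7 write@10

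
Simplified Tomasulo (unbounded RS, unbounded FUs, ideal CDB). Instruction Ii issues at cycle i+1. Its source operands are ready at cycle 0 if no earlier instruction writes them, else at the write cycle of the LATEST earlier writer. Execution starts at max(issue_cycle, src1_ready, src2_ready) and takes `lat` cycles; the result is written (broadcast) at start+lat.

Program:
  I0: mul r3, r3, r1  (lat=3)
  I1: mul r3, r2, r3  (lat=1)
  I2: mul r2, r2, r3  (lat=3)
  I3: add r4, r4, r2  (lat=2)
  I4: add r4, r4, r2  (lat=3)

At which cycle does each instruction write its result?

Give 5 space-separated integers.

I0 mul r3: issue@1 deps=(None,None) exec_start@1 write@4
I1 mul r3: issue@2 deps=(None,0) exec_start@4 write@5
I2 mul r2: issue@3 deps=(None,1) exec_start@5 write@8
I3 add r4: issue@4 deps=(None,2) exec_start@8 write@10
I4 add r4: issue@5 deps=(3,2) exec_start@10 write@13

Answer: 4 5 8 10 13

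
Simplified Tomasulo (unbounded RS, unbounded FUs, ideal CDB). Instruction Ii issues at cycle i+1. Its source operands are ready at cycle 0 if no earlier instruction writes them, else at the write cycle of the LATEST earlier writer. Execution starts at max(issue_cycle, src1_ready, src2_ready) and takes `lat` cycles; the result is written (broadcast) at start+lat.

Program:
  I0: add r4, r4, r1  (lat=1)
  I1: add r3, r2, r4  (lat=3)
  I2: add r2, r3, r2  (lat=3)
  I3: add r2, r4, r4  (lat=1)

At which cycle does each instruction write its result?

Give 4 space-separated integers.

Answer: 2 5 8 5

Derivation:
I0 add r4: issue@1 deps=(None,None) exec_start@1 write@2
I1 add r3: issue@2 deps=(None,0) exec_start@2 write@5
I2 add r2: issue@3 deps=(1,None) exec_start@5 write@8
I3 add r2: issue@4 deps=(0,0) exec_start@4 write@5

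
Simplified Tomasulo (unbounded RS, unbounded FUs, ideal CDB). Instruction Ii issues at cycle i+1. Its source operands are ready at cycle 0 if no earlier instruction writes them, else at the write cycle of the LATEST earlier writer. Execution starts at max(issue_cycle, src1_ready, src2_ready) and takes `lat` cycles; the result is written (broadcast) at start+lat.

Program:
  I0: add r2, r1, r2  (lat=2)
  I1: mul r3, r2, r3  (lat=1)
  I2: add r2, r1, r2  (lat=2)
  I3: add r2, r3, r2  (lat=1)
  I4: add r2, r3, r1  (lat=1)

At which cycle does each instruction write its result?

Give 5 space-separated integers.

I0 add r2: issue@1 deps=(None,None) exec_start@1 write@3
I1 mul r3: issue@2 deps=(0,None) exec_start@3 write@4
I2 add r2: issue@3 deps=(None,0) exec_start@3 write@5
I3 add r2: issue@4 deps=(1,2) exec_start@5 write@6
I4 add r2: issue@5 deps=(1,None) exec_start@5 write@6

Answer: 3 4 5 6 6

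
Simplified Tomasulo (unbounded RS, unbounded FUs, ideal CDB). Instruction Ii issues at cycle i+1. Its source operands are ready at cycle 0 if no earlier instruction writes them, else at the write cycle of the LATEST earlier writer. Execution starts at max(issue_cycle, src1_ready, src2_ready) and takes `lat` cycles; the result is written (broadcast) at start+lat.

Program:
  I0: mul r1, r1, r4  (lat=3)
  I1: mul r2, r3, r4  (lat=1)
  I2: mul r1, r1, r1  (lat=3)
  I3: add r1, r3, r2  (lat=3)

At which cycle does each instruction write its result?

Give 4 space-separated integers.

I0 mul r1: issue@1 deps=(None,None) exec_start@1 write@4
I1 mul r2: issue@2 deps=(None,None) exec_start@2 write@3
I2 mul r1: issue@3 deps=(0,0) exec_start@4 write@7
I3 add r1: issue@4 deps=(None,1) exec_start@4 write@7

Answer: 4 3 7 7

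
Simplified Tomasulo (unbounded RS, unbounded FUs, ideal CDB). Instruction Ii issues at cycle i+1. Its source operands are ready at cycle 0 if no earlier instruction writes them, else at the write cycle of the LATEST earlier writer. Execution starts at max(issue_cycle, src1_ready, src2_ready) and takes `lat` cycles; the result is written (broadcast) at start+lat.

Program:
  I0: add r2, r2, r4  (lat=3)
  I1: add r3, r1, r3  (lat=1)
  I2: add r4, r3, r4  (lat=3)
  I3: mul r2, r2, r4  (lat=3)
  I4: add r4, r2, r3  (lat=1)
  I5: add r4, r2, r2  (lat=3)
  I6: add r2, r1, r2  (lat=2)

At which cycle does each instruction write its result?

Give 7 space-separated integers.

I0 add r2: issue@1 deps=(None,None) exec_start@1 write@4
I1 add r3: issue@2 deps=(None,None) exec_start@2 write@3
I2 add r4: issue@3 deps=(1,None) exec_start@3 write@6
I3 mul r2: issue@4 deps=(0,2) exec_start@6 write@9
I4 add r4: issue@5 deps=(3,1) exec_start@9 write@10
I5 add r4: issue@6 deps=(3,3) exec_start@9 write@12
I6 add r2: issue@7 deps=(None,3) exec_start@9 write@11

Answer: 4 3 6 9 10 12 11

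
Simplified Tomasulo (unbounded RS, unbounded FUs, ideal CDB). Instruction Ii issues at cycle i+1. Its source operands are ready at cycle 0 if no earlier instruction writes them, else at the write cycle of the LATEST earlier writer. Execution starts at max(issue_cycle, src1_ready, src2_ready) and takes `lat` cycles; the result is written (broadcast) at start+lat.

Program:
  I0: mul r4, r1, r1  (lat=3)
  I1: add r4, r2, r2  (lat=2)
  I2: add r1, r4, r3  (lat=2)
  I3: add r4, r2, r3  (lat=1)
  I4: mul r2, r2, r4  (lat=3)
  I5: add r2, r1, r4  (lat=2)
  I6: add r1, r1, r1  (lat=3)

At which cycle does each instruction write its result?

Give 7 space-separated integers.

Answer: 4 4 6 5 8 8 10

Derivation:
I0 mul r4: issue@1 deps=(None,None) exec_start@1 write@4
I1 add r4: issue@2 deps=(None,None) exec_start@2 write@4
I2 add r1: issue@3 deps=(1,None) exec_start@4 write@6
I3 add r4: issue@4 deps=(None,None) exec_start@4 write@5
I4 mul r2: issue@5 deps=(None,3) exec_start@5 write@8
I5 add r2: issue@6 deps=(2,3) exec_start@6 write@8
I6 add r1: issue@7 deps=(2,2) exec_start@7 write@10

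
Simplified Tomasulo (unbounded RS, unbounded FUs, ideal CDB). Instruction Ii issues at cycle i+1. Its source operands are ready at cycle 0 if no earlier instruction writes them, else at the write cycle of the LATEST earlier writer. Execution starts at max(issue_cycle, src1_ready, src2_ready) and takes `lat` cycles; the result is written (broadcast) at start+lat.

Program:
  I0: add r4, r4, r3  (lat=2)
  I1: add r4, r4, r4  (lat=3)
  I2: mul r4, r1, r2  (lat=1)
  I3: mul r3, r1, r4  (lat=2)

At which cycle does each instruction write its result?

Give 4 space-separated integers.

I0 add r4: issue@1 deps=(None,None) exec_start@1 write@3
I1 add r4: issue@2 deps=(0,0) exec_start@3 write@6
I2 mul r4: issue@3 deps=(None,None) exec_start@3 write@4
I3 mul r3: issue@4 deps=(None,2) exec_start@4 write@6

Answer: 3 6 4 6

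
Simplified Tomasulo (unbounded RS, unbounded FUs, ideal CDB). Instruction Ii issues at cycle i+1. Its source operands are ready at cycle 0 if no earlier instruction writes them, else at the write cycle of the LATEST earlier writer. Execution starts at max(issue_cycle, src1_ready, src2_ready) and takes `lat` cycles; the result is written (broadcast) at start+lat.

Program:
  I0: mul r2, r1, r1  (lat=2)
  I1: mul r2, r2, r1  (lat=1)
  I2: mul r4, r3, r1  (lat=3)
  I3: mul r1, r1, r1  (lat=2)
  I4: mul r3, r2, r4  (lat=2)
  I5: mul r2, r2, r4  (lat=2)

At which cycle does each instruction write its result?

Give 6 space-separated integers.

I0 mul r2: issue@1 deps=(None,None) exec_start@1 write@3
I1 mul r2: issue@2 deps=(0,None) exec_start@3 write@4
I2 mul r4: issue@3 deps=(None,None) exec_start@3 write@6
I3 mul r1: issue@4 deps=(None,None) exec_start@4 write@6
I4 mul r3: issue@5 deps=(1,2) exec_start@6 write@8
I5 mul r2: issue@6 deps=(1,2) exec_start@6 write@8

Answer: 3 4 6 6 8 8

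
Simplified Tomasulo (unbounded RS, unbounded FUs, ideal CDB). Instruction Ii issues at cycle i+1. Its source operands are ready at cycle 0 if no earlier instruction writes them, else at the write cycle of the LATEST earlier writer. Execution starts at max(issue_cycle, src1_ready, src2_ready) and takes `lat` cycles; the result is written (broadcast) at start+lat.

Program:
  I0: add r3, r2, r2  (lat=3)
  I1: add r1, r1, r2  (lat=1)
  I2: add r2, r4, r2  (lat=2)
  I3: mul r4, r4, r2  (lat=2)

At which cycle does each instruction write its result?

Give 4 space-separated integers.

Answer: 4 3 5 7

Derivation:
I0 add r3: issue@1 deps=(None,None) exec_start@1 write@4
I1 add r1: issue@2 deps=(None,None) exec_start@2 write@3
I2 add r2: issue@3 deps=(None,None) exec_start@3 write@5
I3 mul r4: issue@4 deps=(None,2) exec_start@5 write@7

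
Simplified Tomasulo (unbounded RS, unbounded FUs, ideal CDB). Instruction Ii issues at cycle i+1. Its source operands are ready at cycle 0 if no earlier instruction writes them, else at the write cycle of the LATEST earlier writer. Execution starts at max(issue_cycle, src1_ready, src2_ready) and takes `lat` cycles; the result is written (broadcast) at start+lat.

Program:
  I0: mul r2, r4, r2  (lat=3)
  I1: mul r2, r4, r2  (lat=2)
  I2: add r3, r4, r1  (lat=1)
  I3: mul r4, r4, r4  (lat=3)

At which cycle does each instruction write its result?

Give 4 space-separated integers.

Answer: 4 6 4 7

Derivation:
I0 mul r2: issue@1 deps=(None,None) exec_start@1 write@4
I1 mul r2: issue@2 deps=(None,0) exec_start@4 write@6
I2 add r3: issue@3 deps=(None,None) exec_start@3 write@4
I3 mul r4: issue@4 deps=(None,None) exec_start@4 write@7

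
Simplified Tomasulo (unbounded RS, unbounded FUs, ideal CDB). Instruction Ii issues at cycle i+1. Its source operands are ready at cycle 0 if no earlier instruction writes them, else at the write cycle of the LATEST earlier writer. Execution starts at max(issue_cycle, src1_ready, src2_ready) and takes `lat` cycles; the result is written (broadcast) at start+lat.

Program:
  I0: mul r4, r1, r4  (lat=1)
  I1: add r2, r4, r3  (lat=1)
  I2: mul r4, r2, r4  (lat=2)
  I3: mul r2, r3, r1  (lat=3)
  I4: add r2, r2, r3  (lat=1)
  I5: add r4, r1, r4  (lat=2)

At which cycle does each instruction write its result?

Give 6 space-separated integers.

I0 mul r4: issue@1 deps=(None,None) exec_start@1 write@2
I1 add r2: issue@2 deps=(0,None) exec_start@2 write@3
I2 mul r4: issue@3 deps=(1,0) exec_start@3 write@5
I3 mul r2: issue@4 deps=(None,None) exec_start@4 write@7
I4 add r2: issue@5 deps=(3,None) exec_start@7 write@8
I5 add r4: issue@6 deps=(None,2) exec_start@6 write@8

Answer: 2 3 5 7 8 8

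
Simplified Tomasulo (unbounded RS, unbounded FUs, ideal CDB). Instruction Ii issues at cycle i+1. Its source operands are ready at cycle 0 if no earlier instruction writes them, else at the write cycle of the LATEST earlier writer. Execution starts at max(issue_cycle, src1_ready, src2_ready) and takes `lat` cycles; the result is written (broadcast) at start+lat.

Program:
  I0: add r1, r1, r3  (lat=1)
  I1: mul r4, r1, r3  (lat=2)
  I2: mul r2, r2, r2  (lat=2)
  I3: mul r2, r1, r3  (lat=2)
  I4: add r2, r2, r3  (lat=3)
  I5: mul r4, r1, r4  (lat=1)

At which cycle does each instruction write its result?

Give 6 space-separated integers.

Answer: 2 4 5 6 9 7

Derivation:
I0 add r1: issue@1 deps=(None,None) exec_start@1 write@2
I1 mul r4: issue@2 deps=(0,None) exec_start@2 write@4
I2 mul r2: issue@3 deps=(None,None) exec_start@3 write@5
I3 mul r2: issue@4 deps=(0,None) exec_start@4 write@6
I4 add r2: issue@5 deps=(3,None) exec_start@6 write@9
I5 mul r4: issue@6 deps=(0,1) exec_start@6 write@7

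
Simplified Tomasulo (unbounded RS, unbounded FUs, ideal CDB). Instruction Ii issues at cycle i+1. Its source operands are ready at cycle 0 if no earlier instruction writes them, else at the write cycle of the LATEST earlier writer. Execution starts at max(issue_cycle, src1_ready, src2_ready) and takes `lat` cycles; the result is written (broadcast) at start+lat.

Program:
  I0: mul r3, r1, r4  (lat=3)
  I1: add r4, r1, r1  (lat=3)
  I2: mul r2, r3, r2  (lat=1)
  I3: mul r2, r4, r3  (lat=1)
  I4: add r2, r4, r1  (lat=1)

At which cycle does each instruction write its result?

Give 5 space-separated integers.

Answer: 4 5 5 6 6

Derivation:
I0 mul r3: issue@1 deps=(None,None) exec_start@1 write@4
I1 add r4: issue@2 deps=(None,None) exec_start@2 write@5
I2 mul r2: issue@3 deps=(0,None) exec_start@4 write@5
I3 mul r2: issue@4 deps=(1,0) exec_start@5 write@6
I4 add r2: issue@5 deps=(1,None) exec_start@5 write@6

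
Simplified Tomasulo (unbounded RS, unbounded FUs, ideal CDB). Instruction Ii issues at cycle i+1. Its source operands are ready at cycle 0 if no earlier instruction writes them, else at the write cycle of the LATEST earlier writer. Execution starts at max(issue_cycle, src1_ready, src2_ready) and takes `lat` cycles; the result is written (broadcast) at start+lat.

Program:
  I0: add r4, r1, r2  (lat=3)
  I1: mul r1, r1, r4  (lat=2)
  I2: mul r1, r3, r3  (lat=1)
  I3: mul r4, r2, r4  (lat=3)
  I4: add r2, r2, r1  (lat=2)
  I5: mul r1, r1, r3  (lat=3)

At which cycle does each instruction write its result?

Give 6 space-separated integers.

I0 add r4: issue@1 deps=(None,None) exec_start@1 write@4
I1 mul r1: issue@2 deps=(None,0) exec_start@4 write@6
I2 mul r1: issue@3 deps=(None,None) exec_start@3 write@4
I3 mul r4: issue@4 deps=(None,0) exec_start@4 write@7
I4 add r2: issue@5 deps=(None,2) exec_start@5 write@7
I5 mul r1: issue@6 deps=(2,None) exec_start@6 write@9

Answer: 4 6 4 7 7 9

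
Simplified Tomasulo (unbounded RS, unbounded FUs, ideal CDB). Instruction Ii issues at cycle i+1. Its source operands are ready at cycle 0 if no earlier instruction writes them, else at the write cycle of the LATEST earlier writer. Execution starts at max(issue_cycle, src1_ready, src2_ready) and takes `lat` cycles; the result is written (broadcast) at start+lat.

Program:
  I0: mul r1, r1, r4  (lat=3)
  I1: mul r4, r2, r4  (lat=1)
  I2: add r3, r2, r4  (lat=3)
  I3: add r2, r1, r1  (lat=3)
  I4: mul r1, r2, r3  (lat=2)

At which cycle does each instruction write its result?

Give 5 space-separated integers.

Answer: 4 3 6 7 9

Derivation:
I0 mul r1: issue@1 deps=(None,None) exec_start@1 write@4
I1 mul r4: issue@2 deps=(None,None) exec_start@2 write@3
I2 add r3: issue@3 deps=(None,1) exec_start@3 write@6
I3 add r2: issue@4 deps=(0,0) exec_start@4 write@7
I4 mul r1: issue@5 deps=(3,2) exec_start@7 write@9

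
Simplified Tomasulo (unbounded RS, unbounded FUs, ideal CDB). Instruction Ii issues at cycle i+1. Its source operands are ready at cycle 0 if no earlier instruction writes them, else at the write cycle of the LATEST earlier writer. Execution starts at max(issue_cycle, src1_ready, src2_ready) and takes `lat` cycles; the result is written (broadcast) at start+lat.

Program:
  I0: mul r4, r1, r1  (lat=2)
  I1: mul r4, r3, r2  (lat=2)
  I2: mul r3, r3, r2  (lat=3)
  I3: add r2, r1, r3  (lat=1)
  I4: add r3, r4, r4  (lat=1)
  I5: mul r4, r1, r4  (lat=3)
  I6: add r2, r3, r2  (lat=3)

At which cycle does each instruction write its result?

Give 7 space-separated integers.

Answer: 3 4 6 7 6 9 10

Derivation:
I0 mul r4: issue@1 deps=(None,None) exec_start@1 write@3
I1 mul r4: issue@2 deps=(None,None) exec_start@2 write@4
I2 mul r3: issue@3 deps=(None,None) exec_start@3 write@6
I3 add r2: issue@4 deps=(None,2) exec_start@6 write@7
I4 add r3: issue@5 deps=(1,1) exec_start@5 write@6
I5 mul r4: issue@6 deps=(None,1) exec_start@6 write@9
I6 add r2: issue@7 deps=(4,3) exec_start@7 write@10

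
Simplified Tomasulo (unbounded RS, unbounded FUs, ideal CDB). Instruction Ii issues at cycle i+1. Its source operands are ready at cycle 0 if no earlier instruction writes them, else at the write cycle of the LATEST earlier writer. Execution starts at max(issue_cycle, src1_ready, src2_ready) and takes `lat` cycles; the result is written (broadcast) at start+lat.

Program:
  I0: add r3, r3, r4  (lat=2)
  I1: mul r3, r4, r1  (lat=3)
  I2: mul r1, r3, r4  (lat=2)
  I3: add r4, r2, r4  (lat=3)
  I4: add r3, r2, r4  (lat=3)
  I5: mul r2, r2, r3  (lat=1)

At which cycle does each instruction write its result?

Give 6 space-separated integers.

Answer: 3 5 7 7 10 11

Derivation:
I0 add r3: issue@1 deps=(None,None) exec_start@1 write@3
I1 mul r3: issue@2 deps=(None,None) exec_start@2 write@5
I2 mul r1: issue@3 deps=(1,None) exec_start@5 write@7
I3 add r4: issue@4 deps=(None,None) exec_start@4 write@7
I4 add r3: issue@5 deps=(None,3) exec_start@7 write@10
I5 mul r2: issue@6 deps=(None,4) exec_start@10 write@11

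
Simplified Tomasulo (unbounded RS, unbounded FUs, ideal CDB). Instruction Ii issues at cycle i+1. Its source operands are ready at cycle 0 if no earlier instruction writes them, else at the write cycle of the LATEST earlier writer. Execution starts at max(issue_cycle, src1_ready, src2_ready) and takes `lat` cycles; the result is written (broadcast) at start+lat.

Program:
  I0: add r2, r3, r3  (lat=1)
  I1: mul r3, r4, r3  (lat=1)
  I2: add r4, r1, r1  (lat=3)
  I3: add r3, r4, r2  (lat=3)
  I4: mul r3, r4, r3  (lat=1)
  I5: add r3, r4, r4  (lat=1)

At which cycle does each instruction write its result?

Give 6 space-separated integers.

Answer: 2 3 6 9 10 7

Derivation:
I0 add r2: issue@1 deps=(None,None) exec_start@1 write@2
I1 mul r3: issue@2 deps=(None,None) exec_start@2 write@3
I2 add r4: issue@3 deps=(None,None) exec_start@3 write@6
I3 add r3: issue@4 deps=(2,0) exec_start@6 write@9
I4 mul r3: issue@5 deps=(2,3) exec_start@9 write@10
I5 add r3: issue@6 deps=(2,2) exec_start@6 write@7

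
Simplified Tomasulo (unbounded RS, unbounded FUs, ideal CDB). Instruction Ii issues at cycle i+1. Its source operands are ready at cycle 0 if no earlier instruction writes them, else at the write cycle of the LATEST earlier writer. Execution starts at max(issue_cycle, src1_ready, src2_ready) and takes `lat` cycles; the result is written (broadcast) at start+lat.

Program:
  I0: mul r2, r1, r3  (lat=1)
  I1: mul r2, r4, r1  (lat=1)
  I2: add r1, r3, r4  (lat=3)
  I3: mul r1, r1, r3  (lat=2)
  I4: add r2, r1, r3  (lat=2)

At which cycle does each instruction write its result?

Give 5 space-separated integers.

I0 mul r2: issue@1 deps=(None,None) exec_start@1 write@2
I1 mul r2: issue@2 deps=(None,None) exec_start@2 write@3
I2 add r1: issue@3 deps=(None,None) exec_start@3 write@6
I3 mul r1: issue@4 deps=(2,None) exec_start@6 write@8
I4 add r2: issue@5 deps=(3,None) exec_start@8 write@10

Answer: 2 3 6 8 10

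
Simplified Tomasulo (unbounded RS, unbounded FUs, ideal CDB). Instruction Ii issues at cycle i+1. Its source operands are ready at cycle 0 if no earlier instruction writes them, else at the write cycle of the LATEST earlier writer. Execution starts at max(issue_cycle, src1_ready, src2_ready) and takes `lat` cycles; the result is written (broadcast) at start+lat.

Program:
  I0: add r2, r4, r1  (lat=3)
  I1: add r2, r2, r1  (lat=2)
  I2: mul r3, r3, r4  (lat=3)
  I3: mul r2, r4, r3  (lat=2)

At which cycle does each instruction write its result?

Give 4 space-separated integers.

I0 add r2: issue@1 deps=(None,None) exec_start@1 write@4
I1 add r2: issue@2 deps=(0,None) exec_start@4 write@6
I2 mul r3: issue@3 deps=(None,None) exec_start@3 write@6
I3 mul r2: issue@4 deps=(None,2) exec_start@6 write@8

Answer: 4 6 6 8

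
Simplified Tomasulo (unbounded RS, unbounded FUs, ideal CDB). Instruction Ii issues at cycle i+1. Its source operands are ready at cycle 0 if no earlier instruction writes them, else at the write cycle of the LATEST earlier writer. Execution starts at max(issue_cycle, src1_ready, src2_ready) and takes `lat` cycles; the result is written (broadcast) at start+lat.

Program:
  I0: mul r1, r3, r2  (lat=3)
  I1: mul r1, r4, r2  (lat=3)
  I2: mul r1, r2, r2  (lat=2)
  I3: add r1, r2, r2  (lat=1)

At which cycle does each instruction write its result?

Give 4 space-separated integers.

Answer: 4 5 5 5

Derivation:
I0 mul r1: issue@1 deps=(None,None) exec_start@1 write@4
I1 mul r1: issue@2 deps=(None,None) exec_start@2 write@5
I2 mul r1: issue@3 deps=(None,None) exec_start@3 write@5
I3 add r1: issue@4 deps=(None,None) exec_start@4 write@5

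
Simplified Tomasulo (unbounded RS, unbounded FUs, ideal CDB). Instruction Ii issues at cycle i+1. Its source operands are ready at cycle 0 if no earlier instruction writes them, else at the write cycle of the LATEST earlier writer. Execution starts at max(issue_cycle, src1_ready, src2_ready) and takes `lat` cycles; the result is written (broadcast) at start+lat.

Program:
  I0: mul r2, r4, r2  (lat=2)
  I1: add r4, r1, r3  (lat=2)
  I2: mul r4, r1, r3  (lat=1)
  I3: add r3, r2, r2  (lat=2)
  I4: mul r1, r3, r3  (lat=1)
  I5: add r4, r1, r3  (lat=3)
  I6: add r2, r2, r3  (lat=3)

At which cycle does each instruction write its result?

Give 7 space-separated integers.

I0 mul r2: issue@1 deps=(None,None) exec_start@1 write@3
I1 add r4: issue@2 deps=(None,None) exec_start@2 write@4
I2 mul r4: issue@3 deps=(None,None) exec_start@3 write@4
I3 add r3: issue@4 deps=(0,0) exec_start@4 write@6
I4 mul r1: issue@5 deps=(3,3) exec_start@6 write@7
I5 add r4: issue@6 deps=(4,3) exec_start@7 write@10
I6 add r2: issue@7 deps=(0,3) exec_start@7 write@10

Answer: 3 4 4 6 7 10 10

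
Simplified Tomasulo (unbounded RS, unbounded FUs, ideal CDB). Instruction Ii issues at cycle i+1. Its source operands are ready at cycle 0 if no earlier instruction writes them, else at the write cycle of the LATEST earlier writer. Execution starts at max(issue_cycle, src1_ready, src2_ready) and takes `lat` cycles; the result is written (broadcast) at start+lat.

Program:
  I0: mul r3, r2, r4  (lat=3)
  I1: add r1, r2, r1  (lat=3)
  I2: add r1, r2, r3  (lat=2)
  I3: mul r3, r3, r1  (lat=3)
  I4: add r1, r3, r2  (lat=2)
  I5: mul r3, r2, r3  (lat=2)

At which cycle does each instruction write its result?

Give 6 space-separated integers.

I0 mul r3: issue@1 deps=(None,None) exec_start@1 write@4
I1 add r1: issue@2 deps=(None,None) exec_start@2 write@5
I2 add r1: issue@3 deps=(None,0) exec_start@4 write@6
I3 mul r3: issue@4 deps=(0,2) exec_start@6 write@9
I4 add r1: issue@5 deps=(3,None) exec_start@9 write@11
I5 mul r3: issue@6 deps=(None,3) exec_start@9 write@11

Answer: 4 5 6 9 11 11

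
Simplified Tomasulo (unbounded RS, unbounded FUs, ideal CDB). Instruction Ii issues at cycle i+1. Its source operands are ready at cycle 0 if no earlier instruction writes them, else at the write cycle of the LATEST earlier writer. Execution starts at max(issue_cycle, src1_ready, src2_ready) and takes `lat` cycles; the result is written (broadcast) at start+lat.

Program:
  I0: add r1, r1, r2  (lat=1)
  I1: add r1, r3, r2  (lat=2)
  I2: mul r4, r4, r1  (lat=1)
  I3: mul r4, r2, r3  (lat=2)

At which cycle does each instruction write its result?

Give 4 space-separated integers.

I0 add r1: issue@1 deps=(None,None) exec_start@1 write@2
I1 add r1: issue@2 deps=(None,None) exec_start@2 write@4
I2 mul r4: issue@3 deps=(None,1) exec_start@4 write@5
I3 mul r4: issue@4 deps=(None,None) exec_start@4 write@6

Answer: 2 4 5 6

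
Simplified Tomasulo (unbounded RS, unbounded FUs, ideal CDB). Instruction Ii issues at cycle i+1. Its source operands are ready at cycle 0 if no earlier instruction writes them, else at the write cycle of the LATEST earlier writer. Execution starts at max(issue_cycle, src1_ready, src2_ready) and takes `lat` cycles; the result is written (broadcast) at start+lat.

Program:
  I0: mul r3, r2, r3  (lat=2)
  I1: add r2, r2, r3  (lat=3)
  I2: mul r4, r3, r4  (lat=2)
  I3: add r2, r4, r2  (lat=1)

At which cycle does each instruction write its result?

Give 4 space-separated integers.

Answer: 3 6 5 7

Derivation:
I0 mul r3: issue@1 deps=(None,None) exec_start@1 write@3
I1 add r2: issue@2 deps=(None,0) exec_start@3 write@6
I2 mul r4: issue@3 deps=(0,None) exec_start@3 write@5
I3 add r2: issue@4 deps=(2,1) exec_start@6 write@7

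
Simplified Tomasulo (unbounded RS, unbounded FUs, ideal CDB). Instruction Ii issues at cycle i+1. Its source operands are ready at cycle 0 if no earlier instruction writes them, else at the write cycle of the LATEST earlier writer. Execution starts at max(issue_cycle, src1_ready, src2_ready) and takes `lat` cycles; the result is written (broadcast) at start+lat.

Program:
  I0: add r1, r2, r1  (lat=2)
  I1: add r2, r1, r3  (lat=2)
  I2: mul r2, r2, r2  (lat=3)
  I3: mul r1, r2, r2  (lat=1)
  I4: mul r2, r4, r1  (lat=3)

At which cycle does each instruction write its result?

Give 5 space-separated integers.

I0 add r1: issue@1 deps=(None,None) exec_start@1 write@3
I1 add r2: issue@2 deps=(0,None) exec_start@3 write@5
I2 mul r2: issue@3 deps=(1,1) exec_start@5 write@8
I3 mul r1: issue@4 deps=(2,2) exec_start@8 write@9
I4 mul r2: issue@5 deps=(None,3) exec_start@9 write@12

Answer: 3 5 8 9 12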